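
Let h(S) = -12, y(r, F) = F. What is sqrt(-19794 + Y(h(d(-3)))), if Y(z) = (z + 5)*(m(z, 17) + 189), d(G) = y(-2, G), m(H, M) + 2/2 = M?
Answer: I*sqrt(21229) ≈ 145.7*I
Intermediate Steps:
m(H, M) = -1 + M
d(G) = G
Y(z) = 1025 + 205*z (Y(z) = (z + 5)*((-1 + 17) + 189) = (5 + z)*(16 + 189) = (5 + z)*205 = 1025 + 205*z)
sqrt(-19794 + Y(h(d(-3)))) = sqrt(-19794 + (1025 + 205*(-12))) = sqrt(-19794 + (1025 - 2460)) = sqrt(-19794 - 1435) = sqrt(-21229) = I*sqrt(21229)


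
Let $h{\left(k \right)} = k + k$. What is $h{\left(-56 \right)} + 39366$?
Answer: $39254$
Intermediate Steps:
$h{\left(k \right)} = 2 k$
$h{\left(-56 \right)} + 39366 = 2 \left(-56\right) + 39366 = -112 + 39366 = 39254$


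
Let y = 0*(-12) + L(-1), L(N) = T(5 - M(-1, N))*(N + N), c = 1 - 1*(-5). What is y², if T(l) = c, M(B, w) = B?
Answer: 144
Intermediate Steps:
c = 6 (c = 1 + 5 = 6)
T(l) = 6
L(N) = 12*N (L(N) = 6*(N + N) = 6*(2*N) = 12*N)
y = -12 (y = 0*(-12) + 12*(-1) = 0 - 12 = -12)
y² = (-12)² = 144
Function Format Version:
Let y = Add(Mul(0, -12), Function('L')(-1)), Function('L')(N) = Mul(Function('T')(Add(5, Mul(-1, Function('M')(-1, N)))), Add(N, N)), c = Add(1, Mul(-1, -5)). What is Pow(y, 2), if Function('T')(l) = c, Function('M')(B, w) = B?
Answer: 144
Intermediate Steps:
c = 6 (c = Add(1, 5) = 6)
Function('T')(l) = 6
Function('L')(N) = Mul(12, N) (Function('L')(N) = Mul(6, Add(N, N)) = Mul(6, Mul(2, N)) = Mul(12, N))
y = -12 (y = Add(Mul(0, -12), Mul(12, -1)) = Add(0, -12) = -12)
Pow(y, 2) = Pow(-12, 2) = 144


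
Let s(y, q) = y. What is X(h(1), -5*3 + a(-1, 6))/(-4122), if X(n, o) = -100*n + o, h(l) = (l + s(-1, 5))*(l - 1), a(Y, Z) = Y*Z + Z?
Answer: 5/1374 ≈ 0.0036390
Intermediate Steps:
a(Y, Z) = Z + Y*Z
h(l) = (-1 + l)² (h(l) = (l - 1)*(l - 1) = (-1 + l)*(-1 + l) = (-1 + l)²)
X(n, o) = o - 100*n
X(h(1), -5*3 + a(-1, 6))/(-4122) = ((-5*3 + 6*(1 - 1)) - 100*(1 + 1² - 2*1))/(-4122) = ((-15 + 6*0) - 100*(1 + 1 - 2))*(-1/4122) = ((-15 + 0) - 100*0)*(-1/4122) = (-15 + 0)*(-1/4122) = -15*(-1/4122) = 5/1374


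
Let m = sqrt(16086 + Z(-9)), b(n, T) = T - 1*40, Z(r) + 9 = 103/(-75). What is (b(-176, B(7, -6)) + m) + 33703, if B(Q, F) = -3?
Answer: 33660 + 2*sqrt(904254)/15 ≈ 33787.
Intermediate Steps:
Z(r) = -778/75 (Z(r) = -9 + 103/(-75) = -9 + 103*(-1/75) = -9 - 103/75 = -778/75)
b(n, T) = -40 + T (b(n, T) = T - 40 = -40 + T)
m = 2*sqrt(904254)/15 (m = sqrt(16086 - 778/75) = sqrt(1205672/75) = 2*sqrt(904254)/15 ≈ 126.79)
(b(-176, B(7, -6)) + m) + 33703 = ((-40 - 3) + 2*sqrt(904254)/15) + 33703 = (-43 + 2*sqrt(904254)/15) + 33703 = 33660 + 2*sqrt(904254)/15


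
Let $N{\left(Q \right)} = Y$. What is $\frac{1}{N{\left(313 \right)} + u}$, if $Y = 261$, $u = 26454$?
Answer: $\frac{1}{26715} \approx 3.7432 \cdot 10^{-5}$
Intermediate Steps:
$N{\left(Q \right)} = 261$
$\frac{1}{N{\left(313 \right)} + u} = \frac{1}{261 + 26454} = \frac{1}{26715}$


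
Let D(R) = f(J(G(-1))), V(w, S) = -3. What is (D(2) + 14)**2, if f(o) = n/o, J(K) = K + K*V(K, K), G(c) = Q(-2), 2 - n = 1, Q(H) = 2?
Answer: 3025/16 ≈ 189.06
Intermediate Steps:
n = 1 (n = 2 - 1*1 = 2 - 1 = 1)
G(c) = 2
J(K) = -2*K (J(K) = K + K*(-3) = K - 3*K = -2*K)
f(o) = 1/o
D(R) = -1/4 (D(R) = 1/(-2*2) = 1/(-4) = -1/4)
(D(2) + 14)**2 = (-1/4 + 14)**2 = (55/4)**2 = 3025/16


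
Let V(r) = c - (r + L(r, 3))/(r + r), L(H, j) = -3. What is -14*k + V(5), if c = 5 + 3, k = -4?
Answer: 319/5 ≈ 63.800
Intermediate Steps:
c = 8
V(r) = 8 - (-3 + r)/(2*r) (V(r) = 8 - (r - 3)/(r + r) = 8 - (-3 + r)/(2*r))
-14*k + V(5) = -14*(-4) + (3/2)*(1 + 5*5)/5 = 56 + (3/2)*(1/5)*(1 + 25) = 56 + (3/2)*(1/5)*26 = 56 + 39/5 = 319/5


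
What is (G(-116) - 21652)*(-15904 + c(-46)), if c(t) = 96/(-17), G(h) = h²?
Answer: 2216722944/17 ≈ 1.3040e+8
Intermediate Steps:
c(t) = -96/17 (c(t) = 96*(-1/17) = -96/17)
(G(-116) - 21652)*(-15904 + c(-46)) = ((-116)² - 21652)*(-15904 - 96/17) = (13456 - 21652)*(-270464/17) = -8196*(-270464/17) = 2216722944/17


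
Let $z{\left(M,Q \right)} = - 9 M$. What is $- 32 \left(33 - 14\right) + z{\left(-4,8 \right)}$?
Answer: $-572$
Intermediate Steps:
$- 32 \left(33 - 14\right) + z{\left(-4,8 \right)} = - 32 \left(33 - 14\right) - -36 = \left(-32\right) 19 + 36 = -608 + 36 = -572$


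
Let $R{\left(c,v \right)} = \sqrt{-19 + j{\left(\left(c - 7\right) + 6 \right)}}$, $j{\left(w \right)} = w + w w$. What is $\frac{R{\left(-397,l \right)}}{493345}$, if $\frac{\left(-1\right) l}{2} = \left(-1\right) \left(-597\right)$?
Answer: $\frac{\sqrt{157987}}{493345} \approx 0.00080568$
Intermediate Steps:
$l = -1194$ ($l = - 2 \left(\left(-1\right) \left(-597\right)\right) = \left(-2\right) 597 = -1194$)
$j{\left(w \right)} = w + w^{2}$
$R{\left(c,v \right)} = \sqrt{-19 + c \left(-1 + c\right)}$ ($R{\left(c,v \right)} = \sqrt{-19 + \left(\left(c - 7\right) + 6\right) \left(1 + \left(\left(c - 7\right) + 6\right)\right)} = \sqrt{-19 + \left(\left(-7 + c\right) + 6\right) \left(1 + \left(\left(-7 + c\right) + 6\right)\right)} = \sqrt{-19 + \left(-1 + c\right) \left(1 + \left(-1 + c\right)\right)} = \sqrt{-19 + \left(-1 + c\right) c} = \sqrt{-19 + c \left(-1 + c\right)}$)
$\frac{R{\left(-397,l \right)}}{493345} = \frac{\sqrt{-19 - 397 \left(-1 - 397\right)}}{493345} = \sqrt{-19 - -158006} \cdot \frac{1}{493345} = \sqrt{-19 + 158006} \cdot \frac{1}{493345} = \sqrt{157987} \cdot \frac{1}{493345} = \frac{\sqrt{157987}}{493345}$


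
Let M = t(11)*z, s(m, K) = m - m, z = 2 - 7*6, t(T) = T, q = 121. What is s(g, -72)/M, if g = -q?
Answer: 0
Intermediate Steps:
g = -121 (g = -1*121 = -121)
z = -40 (z = 2 - 42 = -40)
s(m, K) = 0
M = -440 (M = 11*(-40) = -440)
s(g, -72)/M = 0/(-440) = 0*(-1/440) = 0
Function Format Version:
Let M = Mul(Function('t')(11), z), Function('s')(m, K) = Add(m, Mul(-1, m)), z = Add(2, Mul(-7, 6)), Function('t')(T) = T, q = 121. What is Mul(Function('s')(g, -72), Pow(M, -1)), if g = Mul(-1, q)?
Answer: 0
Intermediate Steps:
g = -121 (g = Mul(-1, 121) = -121)
z = -40 (z = Add(2, -42) = -40)
Function('s')(m, K) = 0
M = -440 (M = Mul(11, -40) = -440)
Mul(Function('s')(g, -72), Pow(M, -1)) = Mul(0, Pow(-440, -1)) = Mul(0, Rational(-1, 440)) = 0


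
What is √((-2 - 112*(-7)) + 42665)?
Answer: √43447 ≈ 208.44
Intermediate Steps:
√((-2 - 112*(-7)) + 42665) = √((-2 + 784) + 42665) = √(782 + 42665) = √43447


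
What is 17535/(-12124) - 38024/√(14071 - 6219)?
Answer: -2505/1732 - 19012*√1963/1963 ≈ -430.56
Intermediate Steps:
17535/(-12124) - 38024/√(14071 - 6219) = 17535*(-1/12124) - 38024*√1963/3926 = -2505/1732 - 38024*√1963/3926 = -2505/1732 - 19012*√1963/1963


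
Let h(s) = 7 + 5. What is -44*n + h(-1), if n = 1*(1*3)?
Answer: -120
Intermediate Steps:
n = 3 (n = 1*3 = 3)
h(s) = 12
-44*n + h(-1) = -44*3 + 12 = -132 + 12 = -120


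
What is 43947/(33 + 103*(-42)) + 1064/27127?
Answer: -131953613/12939579 ≈ -10.198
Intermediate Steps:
43947/(33 + 103*(-42)) + 1064/27127 = 43947/(33 - 4326) + 1064*(1/27127) = 43947/(-4293) + 1064/27127 = 43947*(-1/4293) + 1064/27127 = -4883/477 + 1064/27127 = -131953613/12939579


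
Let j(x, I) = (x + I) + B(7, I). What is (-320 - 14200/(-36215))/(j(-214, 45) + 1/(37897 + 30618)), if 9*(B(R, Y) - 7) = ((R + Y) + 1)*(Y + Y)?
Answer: -52868914600/60873844201 ≈ -0.86850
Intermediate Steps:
B(R, Y) = 7 + 2*Y*(1 + R + Y)/9 (B(R, Y) = 7 + (((R + Y) + 1)*(Y + Y))/9 = 7 + ((1 + R + Y)*(2*Y))/9 = 7 + (2*Y*(1 + R + Y))/9 = 7 + 2*Y*(1 + R + Y)/9)
j(x, I) = 7 + x + 2*I**2/9 + 25*I/9 (j(x, I) = (x + I) + (7 + 2*I/9 + 2*I**2/9 + (2/9)*7*I) = (I + x) + (7 + 2*I/9 + 2*I**2/9 + 14*I/9) = (I + x) + (7 + 2*I**2/9 + 16*I/9) = 7 + x + 2*I**2/9 + 25*I/9)
(-320 - 14200/(-36215))/(j(-214, 45) + 1/(37897 + 30618)) = (-320 - 14200/(-36215))/((7 - 214 + (2/9)*45**2 + (25/9)*45) + 1/(37897 + 30618)) = (-320 - 14200*(-1/36215))/((7 - 214 + (2/9)*2025 + 125) + 1/68515) = (-320 + 2840/7243)/((7 - 214 + 450 + 125) + 1/68515) = -2314920/(7243*(368 + 1/68515)) = -2314920/(7243*25213521/68515) = -2314920/7243*68515/25213521 = -52868914600/60873844201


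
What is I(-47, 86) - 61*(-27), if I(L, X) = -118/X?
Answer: 70762/43 ≈ 1645.6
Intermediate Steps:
I(-47, 86) - 61*(-27) = -118/86 - 61*(-27) = -118*1/86 - 1*(-1647) = -59/43 + 1647 = 70762/43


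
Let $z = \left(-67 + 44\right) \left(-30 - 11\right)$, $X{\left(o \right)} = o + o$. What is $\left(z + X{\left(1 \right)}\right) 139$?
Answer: $131355$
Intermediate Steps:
$X{\left(o \right)} = 2 o$
$z = 943$ ($z = \left(-23\right) \left(-41\right) = 943$)
$\left(z + X{\left(1 \right)}\right) 139 = \left(943 + 2 \cdot 1\right) 139 = \left(943 + 2\right) 139 = 945 \cdot 139 = 131355$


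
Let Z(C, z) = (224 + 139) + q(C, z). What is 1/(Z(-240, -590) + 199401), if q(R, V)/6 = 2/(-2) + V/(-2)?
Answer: 1/201528 ≈ 4.9621e-6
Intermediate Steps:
q(R, V) = -6 - 3*V (q(R, V) = 6*(2/(-2) + V/(-2)) = 6*(2*(-1/2) + V*(-1/2)) = 6*(-1 - V/2) = -6 - 3*V)
Z(C, z) = 357 - 3*z (Z(C, z) = (224 + 139) + (-6 - 3*z) = 363 + (-6 - 3*z) = 357 - 3*z)
1/(Z(-240, -590) + 199401) = 1/((357 - 3*(-590)) + 199401) = 1/((357 + 1770) + 199401) = 1/(2127 + 199401) = 1/201528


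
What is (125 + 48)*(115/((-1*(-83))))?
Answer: 19895/83 ≈ 239.70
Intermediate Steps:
(125 + 48)*(115/((-1*(-83)))) = 173*(115/83) = 19895/83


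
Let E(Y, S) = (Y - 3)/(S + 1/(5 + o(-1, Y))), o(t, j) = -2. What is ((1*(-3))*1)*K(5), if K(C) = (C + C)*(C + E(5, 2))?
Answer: -1230/7 ≈ -175.71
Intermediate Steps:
E(Y, S) = (-3 + Y)/(1/3 + S) (E(Y, S) = (Y - 3)/(S + 1/(5 - 2)) = (-3 + Y)/(S + 1/3) = (-3 + Y)/(1/3 + S))
K(C) = 2*C*(6/7 + C) (K(C) = (C + C)*(C + 3*(-3 + 5)/(1 + 3*2)) = (2*C)*(C + 3*2/(1 + 6)) = (2*C)*(C + 3*2/7) = (2*C)*(C + 3*(1/7)*2) = (2*C)*(C + 6/7) = (2*C)*(6/7 + C) = 2*C*(6/7 + C))
((1*(-3))*1)*K(5) = ((1*(-3))*1)*((2/7)*5*(6 + 7*5)) = (-3*1)*((2/7)*5*(6 + 35)) = -6*5*41/7 = -3*410/7 = -1230/7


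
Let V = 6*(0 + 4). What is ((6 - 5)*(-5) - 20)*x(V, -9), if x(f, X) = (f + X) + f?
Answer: -975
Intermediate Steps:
V = 24 (V = 6*4 = 24)
x(f, X) = X + 2*f (x(f, X) = (X + f) + f = X + 2*f)
((6 - 5)*(-5) - 20)*x(V, -9) = ((6 - 5)*(-5) - 20)*(-9 + 2*24) = (1*(-5) - 20)*(-9 + 48) = (-5 - 20)*39 = -25*39 = -975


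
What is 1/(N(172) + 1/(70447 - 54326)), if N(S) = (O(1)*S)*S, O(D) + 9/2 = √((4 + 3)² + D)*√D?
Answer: 34598188726927/6766821397467063631 + 38442431936720*√2/6766821397467063631 ≈ 1.3147e-5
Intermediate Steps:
O(D) = -9/2 + √D*√(49 + D) (O(D) = -9/2 + √((4 + 3)² + D)*√D = -9/2 + √(7² + D)*√D = -9/2 + √(49 + D)*√D = -9/2 + √D*√(49 + D))
N(S) = S²*(-9/2 + 5*√2) (N(S) = ((-9/2 + √1*√(49 + 1))*S)*S = ((-9/2 + 1*√50)*S)*S = ((-9/2 + 1*(5*√2))*S)*S = ((-9/2 + 5*√2)*S)*S = (S*(-9/2 + 5*√2))*S = S²*(-9/2 + 5*√2))
1/(N(172) + 1/(70447 - 54326)) = 1/((½)*172²*(-9 + 10*√2) + 1/(70447 - 54326)) = 1/((½)*29584*(-9 + 10*√2) + 1/16121) = 1/((-133128 + 147920*√2) + 1/16121) = 1/(-2146156487/16121 + 147920*√2)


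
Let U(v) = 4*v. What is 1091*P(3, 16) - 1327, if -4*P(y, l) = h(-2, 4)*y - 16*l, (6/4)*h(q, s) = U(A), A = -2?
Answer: 72861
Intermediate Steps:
h(q, s) = -16/3 (h(q, s) = 2*(4*(-2))/3 = (⅔)*(-8) = -16/3)
P(y, l) = 4*l + 4*y/3 (P(y, l) = -(-16*y/3 - 16*l)/4 = -(-16*l - 16*y/3)/4 = 4*l + 4*y/3)
1091*P(3, 16) - 1327 = 1091*(4*16 + (4/3)*3) - 1327 = 1091*(64 + 4) - 1327 = 1091*68 - 1327 = 74188 - 1327 = 72861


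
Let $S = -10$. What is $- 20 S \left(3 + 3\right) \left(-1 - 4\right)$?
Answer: $-6000$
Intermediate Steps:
$- 20 S \left(3 + 3\right) \left(-1 - 4\right) = \left(-20\right) \left(-10\right) \left(3 + 3\right) \left(-1 - 4\right) = 200 \cdot 6 \left(-5\right) = 200 \left(-30\right) = -6000$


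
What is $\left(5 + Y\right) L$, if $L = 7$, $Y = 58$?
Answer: $441$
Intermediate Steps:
$\left(5 + Y\right) L = \left(5 + 58\right) 7 = 63 \cdot 7 = 441$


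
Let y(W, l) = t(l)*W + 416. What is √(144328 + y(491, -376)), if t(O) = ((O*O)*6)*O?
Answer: 2*I*√39150371238 ≈ 3.9573e+5*I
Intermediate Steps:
t(O) = 6*O³ (t(O) = (O²*6)*O = (6*O²)*O = 6*O³)
y(W, l) = 416 + 6*W*l³ (y(W, l) = (6*l³)*W + 416 = 6*W*l³ + 416 = 416 + 6*W*l³)
√(144328 + y(491, -376)) = √(144328 + (416 + 6*491*(-376)³)) = √(144328 + (416 + 6*491*(-53157376))) = √(144328 + (416 - 156601629696)) = √(144328 - 156601629280) = √(-156601484952) = 2*I*√39150371238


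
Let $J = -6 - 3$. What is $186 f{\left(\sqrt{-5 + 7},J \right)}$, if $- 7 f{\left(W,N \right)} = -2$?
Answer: $\frac{372}{7} \approx 53.143$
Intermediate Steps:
$J = -9$ ($J = -6 - 3 = -9$)
$f{\left(W,N \right)} = \frac{2}{7}$ ($f{\left(W,N \right)} = \left(- \frac{1}{7}\right) \left(-2\right) = \frac{2}{7}$)
$186 f{\left(\sqrt{-5 + 7},J \right)} = 186 \cdot \frac{2}{7} = \frac{372}{7}$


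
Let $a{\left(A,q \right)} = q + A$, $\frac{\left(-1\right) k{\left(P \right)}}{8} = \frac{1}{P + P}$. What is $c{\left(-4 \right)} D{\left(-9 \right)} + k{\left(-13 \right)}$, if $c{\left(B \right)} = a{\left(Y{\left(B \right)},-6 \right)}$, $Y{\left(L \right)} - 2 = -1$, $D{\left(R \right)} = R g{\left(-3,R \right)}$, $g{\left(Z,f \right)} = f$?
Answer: $- \frac{5261}{13} \approx -404.69$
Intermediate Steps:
$D{\left(R \right)} = R^{2}$ ($D{\left(R \right)} = R R = R^{2}$)
$k{\left(P \right)} = - \frac{4}{P}$ ($k{\left(P \right)} = - \frac{8}{P + P} = - \frac{8}{2 P} = - 8 \frac{1}{2 P} = - \frac{4}{P}$)
$Y{\left(L \right)} = 1$ ($Y{\left(L \right)} = 2 - 1 = 1$)
$a{\left(A,q \right)} = A + q$
$c{\left(B \right)} = -5$ ($c{\left(B \right)} = 1 - 6 = -5$)
$c{\left(-4 \right)} D{\left(-9 \right)} + k{\left(-13 \right)} = - 5 \left(-9\right)^{2} - \frac{4}{-13} = \left(-5\right) 81 - - \frac{4}{13} = -405 + \frac{4}{13} = - \frac{5261}{13}$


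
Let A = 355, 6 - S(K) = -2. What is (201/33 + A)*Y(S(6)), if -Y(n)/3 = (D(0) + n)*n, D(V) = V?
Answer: -762624/11 ≈ -69330.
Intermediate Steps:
S(K) = 8 (S(K) = 6 - 1*(-2) = 6 + 2 = 8)
Y(n) = -3*n² (Y(n) = -3*(0 + n)*n = -3*n*n = -3*n²)
(201/33 + A)*Y(S(6)) = (201/33 + 355)*(-3*8²) = (201*(1/33) + 355)*(-3*64) = (67/11 + 355)*(-192) = (3972/11)*(-192) = -762624/11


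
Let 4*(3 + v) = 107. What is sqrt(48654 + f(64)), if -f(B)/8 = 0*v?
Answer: 3*sqrt(5406) ≈ 220.58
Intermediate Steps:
v = 95/4 (v = -3 + (1/4)*107 = -3 + 107/4 = 95/4 ≈ 23.750)
f(B) = 0 (f(B) = -0*95/4 = -8*0 = 0)
sqrt(48654 + f(64)) = sqrt(48654 + 0) = sqrt(48654) = 3*sqrt(5406)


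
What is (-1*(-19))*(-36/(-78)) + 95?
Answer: 1349/13 ≈ 103.77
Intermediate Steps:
(-1*(-19))*(-36/(-78)) + 95 = 19*(-36*(-1/78)) + 95 = 19*(6/13) + 95 = 114/13 + 95 = 1349/13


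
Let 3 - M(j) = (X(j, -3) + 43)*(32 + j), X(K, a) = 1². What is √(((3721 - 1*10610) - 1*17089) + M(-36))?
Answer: I*√23799 ≈ 154.27*I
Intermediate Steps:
X(K, a) = 1
M(j) = -1405 - 44*j (M(j) = 3 - (1 + 43)*(32 + j) = 3 - 44*(32 + j) = 3 - (1408 + 44*j) = 3 + (-1408 - 44*j) = -1405 - 44*j)
√(((3721 - 1*10610) - 1*17089) + M(-36)) = √(((3721 - 1*10610) - 1*17089) + (-1405 - 44*(-36))) = √(((3721 - 10610) - 17089) + (-1405 + 1584)) = √((-6889 - 17089) + 179) = √(-23978 + 179) = √(-23799) = I*√23799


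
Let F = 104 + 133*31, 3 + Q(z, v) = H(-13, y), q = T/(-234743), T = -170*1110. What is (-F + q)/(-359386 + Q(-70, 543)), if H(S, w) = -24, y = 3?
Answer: 992069961/84369685859 ≈ 0.011759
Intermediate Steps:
T = -188700
q = 188700/234743 (q = -188700/(-234743) = -188700*(-1/234743) = 188700/234743 ≈ 0.80386)
Q(z, v) = -27 (Q(z, v) = -3 - 24 = -27)
F = 4227 (F = 104 + 4123 = 4227)
(-F + q)/(-359386 + Q(-70, 543)) = (-1*4227 + 188700/234743)/(-359386 - 27) = (-4227 + 188700/234743)/(-359413) = -992069961/234743*(-1/359413) = 992069961/84369685859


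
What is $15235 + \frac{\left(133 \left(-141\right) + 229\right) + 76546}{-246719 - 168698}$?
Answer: $\frac{6328819973}{415417} \approx 15235.0$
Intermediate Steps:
$15235 + \frac{\left(133 \left(-141\right) + 229\right) + 76546}{-246719 - 168698} = 15235 + \frac{\left(-18753 + 229\right) + 76546}{-415417} = 15235 + \left(-18524 + 76546\right) \left(- \frac{1}{415417}\right) = 15235 + 58022 \left(- \frac{1}{415417}\right) = 15235 - \frac{58022}{415417} = \frac{6328819973}{415417}$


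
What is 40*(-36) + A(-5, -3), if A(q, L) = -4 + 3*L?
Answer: -1453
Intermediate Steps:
40*(-36) + A(-5, -3) = 40*(-36) + (-4 + 3*(-3)) = -1440 + (-4 - 9) = -1440 - 13 = -1453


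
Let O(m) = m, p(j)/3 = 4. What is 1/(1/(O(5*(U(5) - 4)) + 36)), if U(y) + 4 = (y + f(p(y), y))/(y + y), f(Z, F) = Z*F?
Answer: 57/2 ≈ 28.500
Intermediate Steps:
p(j) = 12 (p(j) = 3*4 = 12)
f(Z, F) = F*Z
U(y) = 5/2 (U(y) = -4 + (y + y*12)/(y + y) = -4 + (y + 12*y)/((2*y)) = -4 + (13*y)*(1/(2*y)) = -4 + 13/2 = 5/2)
1/(1/(O(5*(U(5) - 4)) + 36)) = 1/(1/(5*(5/2 - 4) + 36)) = 1/(1/(5*(-3/2) + 36)) = 1/(1/(-15/2 + 36)) = 1/(1/(57/2)) = 1/(2/57) = 57/2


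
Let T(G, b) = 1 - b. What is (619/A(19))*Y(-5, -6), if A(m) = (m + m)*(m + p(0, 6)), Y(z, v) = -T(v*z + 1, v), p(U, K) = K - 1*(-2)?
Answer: -4333/1026 ≈ -4.2232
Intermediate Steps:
p(U, K) = 2 + K (p(U, K) = K + 2 = 2 + K)
Y(z, v) = -1 + v (Y(z, v) = -(1 - v) = -1 + v)
A(m) = 2*m*(8 + m) (A(m) = (m + m)*(m + (2 + 6)) = (2*m)*(m + 8) = (2*m)*(8 + m) = 2*m*(8 + m))
(619/A(19))*Y(-5, -6) = (619/((2*19*(8 + 19))))*(-1 - 6) = (619/((2*19*27)))*(-7) = (619/1026)*(-7) = -4333/1026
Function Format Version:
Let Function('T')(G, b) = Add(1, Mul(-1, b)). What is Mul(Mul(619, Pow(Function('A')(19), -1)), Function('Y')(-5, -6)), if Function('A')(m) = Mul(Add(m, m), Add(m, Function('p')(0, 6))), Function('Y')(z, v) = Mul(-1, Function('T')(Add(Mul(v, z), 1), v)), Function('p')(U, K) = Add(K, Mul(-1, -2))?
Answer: Rational(-4333, 1026) ≈ -4.2232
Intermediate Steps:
Function('p')(U, K) = Add(2, K) (Function('p')(U, K) = Add(K, 2) = Add(2, K))
Function('Y')(z, v) = Add(-1, v) (Function('Y')(z, v) = Mul(-1, Add(1, Mul(-1, v))) = Add(-1, v))
Function('A')(m) = Mul(2, m, Add(8, m)) (Function('A')(m) = Mul(Add(m, m), Add(m, Add(2, 6))) = Mul(Mul(2, m), Add(m, 8)) = Mul(Mul(2, m), Add(8, m)) = Mul(2, m, Add(8, m)))
Mul(Mul(619, Pow(Function('A')(19), -1)), Function('Y')(-5, -6)) = Mul(Mul(619, Pow(Mul(2, 19, Add(8, 19)), -1)), Add(-1, -6)) = Mul(Mul(619, Pow(Mul(2, 19, 27), -1)), -7) = Mul(Mul(619, Pow(1026, -1)), -7) = Mul(Mul(619, Rational(1, 1026)), -7) = Mul(Rational(619, 1026), -7) = Rational(-4333, 1026)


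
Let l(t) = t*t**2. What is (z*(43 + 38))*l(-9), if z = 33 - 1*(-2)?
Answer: -2066715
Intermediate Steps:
l(t) = t**3
z = 35 (z = 33 + 2 = 35)
(z*(43 + 38))*l(-9) = (35*(43 + 38))*(-9)**3 = (35*81)*(-729) = 2835*(-729) = -2066715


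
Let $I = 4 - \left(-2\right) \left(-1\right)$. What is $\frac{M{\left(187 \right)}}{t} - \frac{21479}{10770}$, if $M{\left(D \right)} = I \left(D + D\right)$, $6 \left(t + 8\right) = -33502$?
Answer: $- \frac{6990511}{3284850} \approx -2.1281$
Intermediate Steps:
$t = - \frac{16775}{3}$ ($t = -8 + \frac{1}{6} \left(-33502\right) = -8 - \frac{16751}{3} = - \frac{16775}{3} \approx -5591.7$)
$I = 2$ ($I = 4 - 2 = 2$)
$M{\left(D \right)} = 4 D$ ($M{\left(D \right)} = 2 \left(D + D\right) = 2 \cdot 2 D = 4 D$)
$\frac{M{\left(187 \right)}}{t} - \frac{21479}{10770} = \frac{4 \cdot 187}{- \frac{16775}{3}} - \frac{21479}{10770} = 748 \left(- \frac{3}{16775}\right) - \frac{21479}{10770} = - \frac{204}{1525} - \frac{21479}{10770} = - \frac{6990511}{3284850}$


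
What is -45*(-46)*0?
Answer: 0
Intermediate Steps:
-45*(-46)*0 = 2070*0 = 0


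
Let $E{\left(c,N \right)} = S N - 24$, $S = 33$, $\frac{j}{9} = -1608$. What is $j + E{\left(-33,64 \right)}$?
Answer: $-12384$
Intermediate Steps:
$j = -14472$ ($j = 9 \left(-1608\right) = -14472$)
$E{\left(c,N \right)} = -24 + 33 N$ ($E{\left(c,N \right)} = 33 N - 24 = -24 + 33 N$)
$j + E{\left(-33,64 \right)} = -14472 + \left(-24 + 33 \cdot 64\right) = -14472 + \left(-24 + 2112\right) = -14472 + 2088 = -12384$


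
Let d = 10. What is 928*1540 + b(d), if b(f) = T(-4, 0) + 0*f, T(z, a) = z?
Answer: 1429116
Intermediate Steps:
b(f) = -4 (b(f) = -4 + 0*f = -4 + 0 = -4)
928*1540 + b(d) = 928*1540 - 4 = 1429120 - 4 = 1429116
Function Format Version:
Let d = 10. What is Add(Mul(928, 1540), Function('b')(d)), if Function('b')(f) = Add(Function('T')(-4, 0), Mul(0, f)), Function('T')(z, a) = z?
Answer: 1429116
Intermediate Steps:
Function('b')(f) = -4 (Function('b')(f) = Add(-4, Mul(0, f)) = Add(-4, 0) = -4)
Add(Mul(928, 1540), Function('b')(d)) = Add(Mul(928, 1540), -4) = Add(1429120, -4) = 1429116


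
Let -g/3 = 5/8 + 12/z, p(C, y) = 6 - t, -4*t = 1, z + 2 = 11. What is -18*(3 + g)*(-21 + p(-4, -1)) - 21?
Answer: -12549/16 ≈ -784.31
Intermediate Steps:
z = 9 (z = -2 + 11 = 9)
t = -¼ (t = -¼*1 = -¼ ≈ -0.25000)
p(C, y) = 25/4 (p(C, y) = 6 - 1*(-¼) = 6 + ¼ = 25/4)
g = -47/8 (g = -3*(5/8 + 12/9) = -3*(5*(⅛) + 12*(⅑)) = -3*(5/8 + 4/3) = -3*47/24 = -47/8 ≈ -5.8750)
-18*(3 + g)*(-21 + p(-4, -1)) - 21 = -18*(3 - 47/8)*(-21 + 25/4) - 21 = -(-207)*(-59)/(4*4) - 21 = -18*1357/32 - 21 = -12213/16 - 21 = -12549/16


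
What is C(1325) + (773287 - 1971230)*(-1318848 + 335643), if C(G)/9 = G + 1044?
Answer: 1177823568636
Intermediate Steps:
C(G) = 9396 + 9*G (C(G) = 9*(G + 1044) = 9*(1044 + G) = 9396 + 9*G)
C(1325) + (773287 - 1971230)*(-1318848 + 335643) = (9396 + 9*1325) + (773287 - 1971230)*(-1318848 + 335643) = (9396 + 11925) - 1197943*(-983205) = 21321 + 1177823547315 = 1177823568636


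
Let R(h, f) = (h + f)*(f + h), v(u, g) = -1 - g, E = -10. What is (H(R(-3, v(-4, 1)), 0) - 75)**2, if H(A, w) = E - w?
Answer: 7225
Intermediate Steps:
R(h, f) = (f + h)**2 (R(h, f) = (f + h)*(f + h) = (f + h)**2)
H(A, w) = -10 - w
(H(R(-3, v(-4, 1)), 0) - 75)**2 = ((-10 - 1*0) - 75)**2 = ((-10 + 0) - 75)**2 = (-10 - 75)**2 = (-85)**2 = 7225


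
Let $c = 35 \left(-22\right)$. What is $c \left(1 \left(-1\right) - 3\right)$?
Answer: $3080$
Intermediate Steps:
$c = -770$
$c \left(1 \left(-1\right) - 3\right) = - 770 \left(1 \left(-1\right) - 3\right) = - 770 \left(-1 - 3\right) = \left(-770\right) \left(-4\right) = 3080$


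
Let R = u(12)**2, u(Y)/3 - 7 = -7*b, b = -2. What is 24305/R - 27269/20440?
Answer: 55509077/11589480 ≈ 4.7896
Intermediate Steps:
u(Y) = 63 (u(Y) = 21 + 3*(-7*(-2)) = 21 + 3*14 = 21 + 42 = 63)
R = 3969 (R = 63**2 = 3969)
24305/R - 27269/20440 = 24305/3969 - 27269/20440 = 55509077/11589480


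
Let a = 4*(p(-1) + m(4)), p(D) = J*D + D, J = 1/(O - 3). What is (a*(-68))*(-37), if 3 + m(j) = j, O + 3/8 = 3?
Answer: 80512/3 ≈ 26837.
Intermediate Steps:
O = 21/8 (O = -3/8 + 3 = 21/8 ≈ 2.6250)
m(j) = -3 + j
J = -8/3 (J = 1/(21/8 - 3) = 1/(-3/8) = -8/3 ≈ -2.6667)
p(D) = -5*D/3 (p(D) = -8*D/3 + D = -5*D/3)
a = 32/3 (a = 4*(-5/3*(-1) + (-3 + 4)) = 4*(5/3 + 1) = 4*(8/3) = 32/3 ≈ 10.667)
(a*(-68))*(-37) = ((32/3)*(-68))*(-37) = -2176/3*(-37) = 80512/3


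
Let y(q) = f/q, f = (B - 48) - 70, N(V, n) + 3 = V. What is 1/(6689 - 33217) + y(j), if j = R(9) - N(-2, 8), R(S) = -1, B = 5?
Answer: -749417/26528 ≈ -28.250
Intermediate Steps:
N(V, n) = -3 + V
f = -113 (f = (5 - 48) - 70 = -43 - 70 = -113)
j = 4 (j = -1 - (-3 - 2) = -1 - 1*(-5) = -1 + 5 = 4)
y(q) = -113/q
1/(6689 - 33217) + y(j) = 1/(6689 - 33217) - 113/4 = 1/(-26528) - 113*1/4 = -1/26528 - 113/4 = -749417/26528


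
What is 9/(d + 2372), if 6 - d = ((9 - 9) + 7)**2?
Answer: 9/2329 ≈ 0.0038643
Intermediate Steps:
d = -43 (d = 6 - ((9 - 9) + 7)**2 = 6 - (0 + 7)**2 = 6 - 1*7**2 = 6 - 1*49 = 6 - 49 = -43)
9/(d + 2372) = 9/(-43 + 2372) = 9/2329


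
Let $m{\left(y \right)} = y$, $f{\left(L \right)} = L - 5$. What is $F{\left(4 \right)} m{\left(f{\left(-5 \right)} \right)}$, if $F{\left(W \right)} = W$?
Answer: $-40$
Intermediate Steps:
$f{\left(L \right)} = -5 + L$ ($f{\left(L \right)} = L - 5 = -5 + L$)
$F{\left(4 \right)} m{\left(f{\left(-5 \right)} \right)} = 4 \left(-5 - 5\right) = 4 \left(-10\right) = -40$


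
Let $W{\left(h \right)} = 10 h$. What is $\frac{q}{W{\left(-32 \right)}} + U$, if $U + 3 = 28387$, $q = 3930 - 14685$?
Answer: $\frac{1818727}{64} \approx 28418.0$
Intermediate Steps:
$q = -10755$
$U = 28384$ ($U = -3 + 28387 = 28384$)
$\frac{q}{W{\left(-32 \right)}} + U = - \frac{10755}{10 \left(-32\right)} + 28384 = - \frac{10755}{-320} + 28384 = \left(-10755\right) \left(- \frac{1}{320}\right) + 28384 = \frac{2151}{64} + 28384 = \frac{1818727}{64}$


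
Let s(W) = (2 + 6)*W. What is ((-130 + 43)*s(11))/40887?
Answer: -232/1239 ≈ -0.18725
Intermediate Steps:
s(W) = 8*W
((-130 + 43)*s(11))/40887 = ((-130 + 43)*(8*11))/40887 = -87*88*(1/40887) = -7656*1/40887 = -232/1239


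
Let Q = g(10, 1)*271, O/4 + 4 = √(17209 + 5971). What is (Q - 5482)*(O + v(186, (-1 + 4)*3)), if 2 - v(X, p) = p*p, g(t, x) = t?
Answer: 263340 - 22176*√5795 ≈ -1.4248e+6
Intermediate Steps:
O = -16 + 8*√5795 (O = -16 + 4*√(17209 + 5971) = -16 + 4*√23180 = -16 + 4*(2*√5795) = -16 + 8*√5795 ≈ 593.00)
Q = 2710 (Q = 10*271 = 2710)
v(X, p) = 2 - p² (v(X, p) = 2 - p*p = 2 - p²)
(Q - 5482)*(O + v(186, (-1 + 4)*3)) = (2710 - 5482)*((-16 + 8*√5795) + (2 - ((-1 + 4)*3)²)) = -2772*((-16 + 8*√5795) + (2 - (3*3)²)) = -2772*((-16 + 8*√5795) + (2 - 1*9²)) = -2772*((-16 + 8*√5795) + (2 - 1*81)) = -2772*((-16 + 8*√5795) + (2 - 81)) = -2772*((-16 + 8*√5795) - 79) = -2772*(-95 + 8*√5795) = 263340 - 22176*√5795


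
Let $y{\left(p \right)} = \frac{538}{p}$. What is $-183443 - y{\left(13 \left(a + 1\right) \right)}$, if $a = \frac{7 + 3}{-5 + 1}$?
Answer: $- \frac{7153201}{39} \approx -1.8342 \cdot 10^{5}$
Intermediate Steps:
$a = - \frac{5}{2}$ ($a = \frac{10}{-4} = 10 \left(- \frac{1}{4}\right) = - \frac{5}{2} \approx -2.5$)
$-183443 - y{\left(13 \left(a + 1\right) \right)} = -183443 - \frac{538}{13 \left(- \frac{5}{2} + 1\right)} = -183443 - \frac{538}{13 \left(- \frac{3}{2}\right)} = -183443 - \frac{538}{- \frac{39}{2}} = -183443 - 538 \left(- \frac{2}{39}\right) = -183443 - - \frac{1076}{39} = -183443 + \frac{1076}{39} = - \frac{7153201}{39}$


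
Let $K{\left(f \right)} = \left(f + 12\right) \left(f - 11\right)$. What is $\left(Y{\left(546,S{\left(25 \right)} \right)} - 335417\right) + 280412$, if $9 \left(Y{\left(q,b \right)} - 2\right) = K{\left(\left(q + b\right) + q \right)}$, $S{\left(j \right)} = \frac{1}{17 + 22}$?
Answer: $\frac{1062347053}{13689} \approx 77606.0$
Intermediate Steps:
$K{\left(f \right)} = \left(-11 + f\right) \left(12 + f\right)$ ($K{\left(f \right)} = \left(12 + f\right) \left(-11 + f\right) = \left(-11 + f\right) \left(12 + f\right)$)
$S{\left(j \right)} = \frac{1}{39}$
$Y{\left(q,b \right)} = - \frac{38}{3} + \frac{b}{9} + \frac{\left(b + 2 q\right)^{2}}{9} + \frac{2 q}{9}$ ($Y{\left(q,b \right)} = 2 + \frac{-132 + \left(\left(q + b\right) + q\right) + \left(\left(q + b\right) + q\right)^{2}}{9} = 2 + \frac{-132 + \left(\left(b + q\right) + q\right) + \left(\left(b + q\right) + q\right)^{2}}{9} = 2 + \frac{-132 + \left(b + 2 q\right) + \left(b + 2 q\right)^{2}}{9} = 2 + \frac{-132 + b + \left(b + 2 q\right)^{2} + 2 q}{9} = 2 + \left(- \frac{44}{3} + \frac{b}{9} + \frac{\left(b + 2 q\right)^{2}}{9} + \frac{2 q}{9}\right) = - \frac{38}{3} + \frac{b}{9} + \frac{\left(b + 2 q\right)^{2}}{9} + \frac{2 q}{9}$)
$\left(Y{\left(546,S{\left(25 \right)} \right)} - 335417\right) + 280412 = \left(\left(- \frac{38}{3} + \frac{1}{9} \cdot \frac{1}{39} + \frac{\left(\frac{1}{39} + 2 \cdot 546\right)^{2}}{9} + \frac{2}{9} \cdot 546\right) - 335417\right) + 280412 = \left(\left(- \frac{38}{3} + \frac{1}{351} + \frac{\left(\frac{1}{39} + 1092\right)^{2}}{9} + \frac{364}{3}\right) - 335417\right) + 280412 = \left(\left(- \frac{38}{3} + \frac{1}{351} + \frac{\left(\frac{42589}{39}\right)^{2}}{9} + \frac{364}{3}\right) - 335417\right) + 280412 = \left(\left(- \frac{38}{3} + \frac{1}{351} + \frac{1}{9} \cdot \frac{1813822921}{1521} + \frac{364}{3}\right) - 335417\right) + 280412 = \left(\left(- \frac{38}{3} + \frac{1}{351} + \frac{1813822921}{13689} + \frac{364}{3}\right) - 335417\right) + 280412 = \left(\frac{1815310498}{13689} - 335417\right) + 280412 = - \frac{2776212815}{13689} + 280412 = \frac{1062347053}{13689}$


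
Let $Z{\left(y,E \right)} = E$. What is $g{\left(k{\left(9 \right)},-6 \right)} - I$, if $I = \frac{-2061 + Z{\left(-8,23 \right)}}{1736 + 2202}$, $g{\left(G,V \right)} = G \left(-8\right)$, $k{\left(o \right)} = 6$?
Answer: $- \frac{93493}{1969} \approx -47.482$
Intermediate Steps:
$g{\left(G,V \right)} = - 8 G$
$I = - \frac{1019}{1969}$ ($I = \frac{-2061 + 23}{1736 + 2202} = - \frac{2038}{3938} = \left(-2038\right) \frac{1}{3938} = - \frac{1019}{1969} \approx -0.51752$)
$g{\left(k{\left(9 \right)},-6 \right)} - I = \left(-8\right) 6 - - \frac{1019}{1969} = -48 + \frac{1019}{1969} = - \frac{93493}{1969}$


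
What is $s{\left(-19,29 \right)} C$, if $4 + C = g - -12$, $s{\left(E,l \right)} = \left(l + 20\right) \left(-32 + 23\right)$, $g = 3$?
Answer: $-4851$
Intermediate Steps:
$s{\left(E,l \right)} = -180 - 9 l$ ($s{\left(E,l \right)} = \left(20 + l\right) \left(-9\right) = -180 - 9 l$)
$C = 11$ ($C = -4 + \left(3 - -12\right) = -4 + \left(3 + 12\right) = -4 + 15 = 11$)
$s{\left(-19,29 \right)} C = \left(-180 - 261\right) 11 = \left(-441\right) 11 = -4851$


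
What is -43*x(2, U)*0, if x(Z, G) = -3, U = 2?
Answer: 0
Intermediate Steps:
-43*x(2, U)*0 = -43*(-3)*0 = 129*0 = 0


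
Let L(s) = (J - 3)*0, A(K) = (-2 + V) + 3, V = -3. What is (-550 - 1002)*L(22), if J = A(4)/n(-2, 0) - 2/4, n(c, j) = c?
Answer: 0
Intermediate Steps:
A(K) = -2 (A(K) = (-2 - 3) + 3 = -5 + 3 = -2)
J = ½ (J = -2/(-2) - 2/4 = -2*(-½) - 2*¼ = 1 - ½ = ½ ≈ 0.50000)
L(s) = 0 (L(s) = (½ - 3)*0 = -5/2*0 = 0)
(-550 - 1002)*L(22) = (-550 - 1002)*0 = -1552*0 = 0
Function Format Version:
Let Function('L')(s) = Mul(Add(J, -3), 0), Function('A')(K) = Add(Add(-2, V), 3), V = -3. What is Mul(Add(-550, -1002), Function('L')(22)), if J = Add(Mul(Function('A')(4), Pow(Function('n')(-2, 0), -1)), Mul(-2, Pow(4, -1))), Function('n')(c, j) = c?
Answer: 0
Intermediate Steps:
Function('A')(K) = -2 (Function('A')(K) = Add(Add(-2, -3), 3) = Add(-5, 3) = -2)
J = Rational(1, 2) (J = Add(Mul(-2, Pow(-2, -1)), Mul(-2, Pow(4, -1))) = Add(Mul(-2, Rational(-1, 2)), Mul(-2, Rational(1, 4))) = Add(1, Rational(-1, 2)) = Rational(1, 2) ≈ 0.50000)
Function('L')(s) = 0 (Function('L')(s) = Mul(Add(Rational(1, 2), -3), 0) = Mul(Rational(-5, 2), 0) = 0)
Mul(Add(-550, -1002), Function('L')(22)) = Mul(Add(-550, -1002), 0) = Mul(-1552, 0) = 0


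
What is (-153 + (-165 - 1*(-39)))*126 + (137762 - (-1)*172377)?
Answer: 274985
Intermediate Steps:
(-153 + (-165 - 1*(-39)))*126 + (137762 - (-1)*172377) = (-153 + (-165 + 39))*126 + (137762 - 1*(-172377)) = (-153 - 126)*126 + (137762 + 172377) = -279*126 + 310139 = -35154 + 310139 = 274985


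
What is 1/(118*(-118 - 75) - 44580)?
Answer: -1/67354 ≈ -1.4847e-5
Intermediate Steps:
1/(118*(-118 - 75) - 44580) = 1/(118*(-193) - 44580) = 1/(-22774 - 44580) = 1/(-67354) = -1/67354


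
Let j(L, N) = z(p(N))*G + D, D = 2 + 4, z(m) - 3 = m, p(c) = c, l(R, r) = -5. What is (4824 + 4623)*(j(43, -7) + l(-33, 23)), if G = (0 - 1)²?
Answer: -28341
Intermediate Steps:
G = 1 (G = (-1)² = 1)
z(m) = 3 + m
D = 6
j(L, N) = 9 + N (j(L, N) = (3 + N)*1 + 6 = (3 + N) + 6 = 9 + N)
(4824 + 4623)*(j(43, -7) + l(-33, 23)) = (4824 + 4623)*((9 - 7) - 5) = 9447*(2 - 5) = 9447*(-3) = -28341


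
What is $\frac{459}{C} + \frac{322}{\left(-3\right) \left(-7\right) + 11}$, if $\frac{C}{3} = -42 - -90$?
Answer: $\frac{53}{4} \approx 13.25$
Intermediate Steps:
$C = 144$ ($C = 3 \left(-42 - -90\right) = 3 \left(-42 + 90\right) = 3 \cdot 48 = 144$)
$\frac{459}{C} + \frac{322}{\left(-3\right) \left(-7\right) + 11} = \frac{459}{144} + \frac{322}{\left(-3\right) \left(-7\right) + 11} = 459 \cdot \frac{1}{144} + \frac{322}{21 + 11} = \frac{51}{16} + \frac{322}{32} = \frac{51}{16} + 322 \cdot \frac{1}{32} = \frac{51}{16} + \frac{161}{16} = \frac{53}{4}$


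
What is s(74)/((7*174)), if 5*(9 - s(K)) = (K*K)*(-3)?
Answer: 5491/2030 ≈ 2.7049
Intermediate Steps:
s(K) = 9 + 3*K²/5 (s(K) = 9 - K*K*(-3)/5 = 9 - K²*(-3)/5 = 9 - (-3)*K²/5 = 9 + 3*K²/5)
s(74)/((7*174)) = (9 + (⅗)*74²)/((7*174)) = (9 + (⅗)*5476)/1218 = (9 + 16428/5)*(1/1218) = (16473/5)*(1/1218) = 5491/2030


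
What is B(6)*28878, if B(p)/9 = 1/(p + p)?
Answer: 43317/2 ≈ 21659.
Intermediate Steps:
B(p) = 9/(2*p) (B(p) = 9/(p + p) = 9/((2*p)) = 9*(1/(2*p)) = 9/(2*p))
B(6)*28878 = ((9/2)/6)*28878 = ((9/2)*(1/6))*28878 = (3/4)*28878 = 43317/2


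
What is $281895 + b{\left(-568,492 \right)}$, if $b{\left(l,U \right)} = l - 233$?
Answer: $281094$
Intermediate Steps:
$b{\left(l,U \right)} = -233 + l$
$281895 + b{\left(-568,492 \right)} = 281895 - 801 = 281094$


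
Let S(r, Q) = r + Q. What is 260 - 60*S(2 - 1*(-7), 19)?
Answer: -1420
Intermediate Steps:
S(r, Q) = Q + r
260 - 60*S(2 - 1*(-7), 19) = 260 - 60*(19 + (2 - 1*(-7))) = 260 - 60*(19 + (2 + 7)) = 260 - 60*(19 + 9) = 260 - 60*28 = 260 - 1680 = -1420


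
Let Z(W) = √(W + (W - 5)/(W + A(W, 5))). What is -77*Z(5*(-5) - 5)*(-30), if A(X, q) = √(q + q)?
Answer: 2310*√(-865 + 30*√10)/√(30 - √10) ≈ 12374.0*I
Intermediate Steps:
A(X, q) = √2*√q (A(X, q) = √(2*q) = √2*√q)
Z(W) = √(W + (-5 + W)/(W + √10)) (Z(W) = √(W + (W - 5)/(W + √2*√5)) = √(W + (-5 + W)/(W + √10)))
-77*Z(5*(-5) - 5)*(-30) = -77*√(-5 + (5*(-5) - 5) + (5*(-5) - 5)*((5*(-5) - 5) + √10))*(I/√(30 - √10))*(-30) = -77*√(-5 + (-25 - 5) + (-25 - 5)*((-25 - 5) + √10))*(I/√(30 - √10))*(-30) = -77*√(-5 - 30 - 30*(-30 + √10))*(I/√(30 - √10))*(-30) = -77*√(-5 - 30 + (900 - 30*√10))*(I/√(30 - √10))*(-30) = -77*√(865 - 30*√10)*(I/√(30 - √10))*(-30) = -77*√(865 - 30*√10)*I/√(30 - √10)*(-30) = -77*I*√(865 - 30*√10)/√(30 - √10)*(-30) = 2310*I*√(865 - 30*√10)/√(30 - √10)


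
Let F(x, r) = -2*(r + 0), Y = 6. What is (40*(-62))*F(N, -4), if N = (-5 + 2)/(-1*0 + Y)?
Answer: -19840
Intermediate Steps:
N = -1/2 (N = (-5 + 2)/(-1*0 + 6) = -3/(0 + 6) = -3/6 = -3*1/6 = -1/2 ≈ -0.50000)
F(x, r) = -2*r
(40*(-62))*F(N, -4) = (40*(-62))*(-2*(-4)) = -2480*8 = -19840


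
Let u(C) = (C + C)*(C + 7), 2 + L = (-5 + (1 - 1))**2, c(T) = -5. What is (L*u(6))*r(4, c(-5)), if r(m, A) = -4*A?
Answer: 71760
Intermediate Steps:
L = 23 (L = -2 + (-5 + (1 - 1))**2 = -2 + (-5 + 0)**2 = -2 + (-5)**2 = -2 + 25 = 23)
u(C) = 2*C*(7 + C) (u(C) = (2*C)*(7 + C) = 2*C*(7 + C))
(L*u(6))*r(4, c(-5)) = (23*(2*6*(7 + 6)))*(-4*(-5)) = (23*(2*6*13))*20 = (23*156)*20 = 3588*20 = 71760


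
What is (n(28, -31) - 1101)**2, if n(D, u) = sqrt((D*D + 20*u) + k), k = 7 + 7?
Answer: (1101 - sqrt(178))**2 ≈ 1.1830e+6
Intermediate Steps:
k = 14
n(D, u) = sqrt(14 + D**2 + 20*u) (n(D, u) = sqrt((D*D + 20*u) + 14) = sqrt((D**2 + 20*u) + 14) = sqrt(14 + D**2 + 20*u))
(n(28, -31) - 1101)**2 = (sqrt(14 + 28**2 + 20*(-31)) - 1101)**2 = (sqrt(14 + 784 - 620) - 1101)**2 = (sqrt(178) - 1101)**2 = (-1101 + sqrt(178))**2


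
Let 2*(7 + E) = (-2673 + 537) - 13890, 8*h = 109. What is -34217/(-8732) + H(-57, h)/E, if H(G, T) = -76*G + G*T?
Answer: 486749611/140061280 ≈ 3.4753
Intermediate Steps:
h = 109/8 (h = (⅛)*109 = 109/8 ≈ 13.625)
E = -8020 (E = -7 + ((-2673 + 537) - 13890)/2 = -7 + (-2136 - 13890)/2 = -7 + (½)*(-16026) = -7 - 8013 = -8020)
-34217/(-8732) + H(-57, h)/E = -34217/(-8732) - 57*(-76 + 109/8)/(-8020) = -34217*(-1/8732) - 57*(-499/8)*(-1/8020) = 34217/8732 + (28443/8)*(-1/8020) = 34217/8732 - 28443/64160 = 486749611/140061280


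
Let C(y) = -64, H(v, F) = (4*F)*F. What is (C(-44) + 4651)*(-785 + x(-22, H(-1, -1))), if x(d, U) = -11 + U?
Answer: -3632904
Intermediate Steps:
H(v, F) = 4*F²
(C(-44) + 4651)*(-785 + x(-22, H(-1, -1))) = (-64 + 4651)*(-785 + (-11 + 4*(-1)²)) = 4587*(-785 + (-11 + 4*1)) = 4587*(-785 + (-11 + 4)) = 4587*(-785 - 7) = 4587*(-792) = -3632904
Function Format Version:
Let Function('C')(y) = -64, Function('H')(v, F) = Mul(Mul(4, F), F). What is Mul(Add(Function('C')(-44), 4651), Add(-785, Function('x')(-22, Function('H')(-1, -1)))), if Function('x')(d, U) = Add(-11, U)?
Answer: -3632904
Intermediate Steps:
Function('H')(v, F) = Mul(4, Pow(F, 2))
Mul(Add(Function('C')(-44), 4651), Add(-785, Function('x')(-22, Function('H')(-1, -1)))) = Mul(Add(-64, 4651), Add(-785, Add(-11, Mul(4, Pow(-1, 2))))) = Mul(4587, Add(-785, Add(-11, Mul(4, 1)))) = Mul(4587, Add(-785, Add(-11, 4))) = Mul(4587, Add(-785, -7)) = Mul(4587, -792) = -3632904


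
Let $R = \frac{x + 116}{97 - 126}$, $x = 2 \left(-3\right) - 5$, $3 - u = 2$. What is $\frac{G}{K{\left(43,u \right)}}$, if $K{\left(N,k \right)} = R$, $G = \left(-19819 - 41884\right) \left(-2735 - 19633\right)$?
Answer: $- \frac{13341669472}{35} \approx -3.8119 \cdot 10^{8}$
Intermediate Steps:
$u = 1$ ($u = 3 - 2 = 1$)
$G = 1380172704$ ($G = \left(-61703\right) \left(-22368\right) = 1380172704$)
$x = -11$ ($x = -6 - 5 = -11$)
$R = - \frac{105}{29}$ ($R = \frac{-11 + 116}{97 - 126} = \frac{105}{-29} = 105 \left(- \frac{1}{29}\right) = - \frac{105}{29} \approx -3.6207$)
$K{\left(N,k \right)} = - \frac{105}{29}$
$\frac{G}{K{\left(43,u \right)}} = \frac{1380172704}{- \frac{105}{29}} = 1380172704 \left(- \frac{29}{105}\right) = - \frac{13341669472}{35}$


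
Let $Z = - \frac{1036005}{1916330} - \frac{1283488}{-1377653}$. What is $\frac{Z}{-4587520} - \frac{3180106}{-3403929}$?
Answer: $\frac{1540599169260043512800233}{1649030148074931367968768} \approx 0.93425$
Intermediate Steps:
$Z = \frac{206466232555}{528007554698}$ ($Z = \left(-1036005\right) \frac{1}{1916330} - - \frac{1283488}{1377653} = - \frac{207201}{383266} + \frac{1283488}{1377653} = \frac{206466232555}{528007554698} \approx 0.39103$)
$\frac{Z}{-4587520} - \frac{3180106}{-3403929} = \frac{206466232555}{528007554698 \left(-4587520\right)} - \frac{3180106}{-3403929} = \frac{206466232555}{528007554698} \left(- \frac{1}{4587520}\right) - - \frac{3180106}{3403929} = - \frac{41293246511}{484449043465633792} + \frac{3180106}{3403929} = \frac{1540599169260043512800233}{1649030148074931367968768}$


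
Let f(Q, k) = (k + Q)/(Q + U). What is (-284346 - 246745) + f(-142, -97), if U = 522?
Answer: -201814819/380 ≈ -5.3109e+5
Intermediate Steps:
f(Q, k) = (Q + k)/(522 + Q) (f(Q, k) = (k + Q)/(Q + 522) = (Q + k)/(522 + Q))
(-284346 - 246745) + f(-142, -97) = (-284346 - 246745) + (-142 - 97)/(522 - 142) = -531091 - 239/380 = -201814819/380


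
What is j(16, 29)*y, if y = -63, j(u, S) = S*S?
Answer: -52983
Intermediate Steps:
j(u, S) = S²
j(16, 29)*y = 29²*(-63) = 841*(-63) = -52983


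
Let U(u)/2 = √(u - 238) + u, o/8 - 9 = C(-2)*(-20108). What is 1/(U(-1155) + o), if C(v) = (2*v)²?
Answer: -1288031/3318047716708 - I*√1393/3318047716708 ≈ -3.8819e-7 - 1.1248e-11*I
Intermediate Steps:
C(v) = 4*v²
o = -2573752 (o = 72 + 8*((4*(-2)²)*(-20108)) = 72 + 8*((4*4)*(-20108)) = 72 + 8*(16*(-20108)) = 72 + 8*(-321728) = 72 - 2573824 = -2573752)
U(u) = 2*u + 2*√(-238 + u) (U(u) = 2*(√(u - 238) + u) = 2*(√(-238 + u) + u) = 2*(u + √(-238 + u)) = 2*u + 2*√(-238 + u))
1/(U(-1155) + o) = 1/((2*(-1155) + 2*√(-238 - 1155)) - 2573752) = 1/((-2310 + 2*√(-1393)) - 2573752) = 1/((-2310 + 2*(I*√1393)) - 2573752) = 1/((-2310 + 2*I*√1393) - 2573752) = 1/(-2576062 + 2*I*√1393)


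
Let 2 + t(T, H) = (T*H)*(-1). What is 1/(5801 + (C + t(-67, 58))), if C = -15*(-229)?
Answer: 1/13120 ≈ 7.6220e-5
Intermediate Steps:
t(T, H) = -2 - H*T (t(T, H) = -2 + (T*H)*(-1) = -2 + (H*T)*(-1) = -2 - H*T)
C = 3435
1/(5801 + (C + t(-67, 58))) = 1/(5801 + (3435 + (-2 - 1*58*(-67)))) = 1/(5801 + (3435 + (-2 + 3886))) = 1/(5801 + (3435 + 3884)) = 1/(5801 + 7319) = 1/13120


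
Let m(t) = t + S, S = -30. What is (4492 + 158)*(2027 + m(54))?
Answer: 9537150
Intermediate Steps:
m(t) = -30 + t (m(t) = t - 30 = -30 + t)
(4492 + 158)*(2027 + m(54)) = (4492 + 158)*(2027 + (-30 + 54)) = 4650*(2027 + 24) = 4650*2051 = 9537150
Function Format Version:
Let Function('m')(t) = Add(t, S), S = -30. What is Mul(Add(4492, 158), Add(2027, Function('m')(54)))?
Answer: 9537150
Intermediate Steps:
Function('m')(t) = Add(-30, t) (Function('m')(t) = Add(t, -30) = Add(-30, t))
Mul(Add(4492, 158), Add(2027, Function('m')(54))) = Mul(Add(4492, 158), Add(2027, Add(-30, 54))) = Mul(4650, Add(2027, 24)) = Mul(4650, 2051) = 9537150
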